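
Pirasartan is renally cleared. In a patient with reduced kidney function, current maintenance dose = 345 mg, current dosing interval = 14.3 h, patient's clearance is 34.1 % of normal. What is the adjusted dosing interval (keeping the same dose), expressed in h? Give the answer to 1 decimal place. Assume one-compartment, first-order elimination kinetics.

To keep the same average steady-state level, dosing rate must scale with clearance.
CL ratio = 34.1 / 100 = 0.3410
New interval (same dose) = 14.3 / 0.3410 = 41.94 h

41.9 h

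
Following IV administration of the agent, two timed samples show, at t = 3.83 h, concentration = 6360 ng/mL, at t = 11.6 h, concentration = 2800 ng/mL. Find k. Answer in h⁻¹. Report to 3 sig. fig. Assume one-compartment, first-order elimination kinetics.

0.106 h⁻¹

k = ln(C₁/C₂) / (t₂ − t₁) = ln(6360/2800) / (11.6 − 3.83)
  = 0.8204 / 7.770 = 0.1056 h⁻¹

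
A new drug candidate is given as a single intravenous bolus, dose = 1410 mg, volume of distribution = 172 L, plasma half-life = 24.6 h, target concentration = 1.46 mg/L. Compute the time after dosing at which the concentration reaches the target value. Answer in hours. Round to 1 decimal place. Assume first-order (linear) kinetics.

61.2 h

C₀ = Dose / Vd = 1410 / 172 = 8.198 mg/L
k = ln2 / t½ = 0.693147 / 24.6 = 0.02818 h⁻¹
t = ln(C₀ / C) / k = ln(8.198 / 1.46) / 0.02818
  = ln(5.615) / 0.02818 = 1.725 / 0.02818 = 61.21 h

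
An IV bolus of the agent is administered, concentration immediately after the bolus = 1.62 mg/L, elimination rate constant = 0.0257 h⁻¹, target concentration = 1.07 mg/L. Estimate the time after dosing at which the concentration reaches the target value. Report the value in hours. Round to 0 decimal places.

t = ln(C₀ / C) / k = ln(1.620 / 1.07) / 0.02570
  = ln(1.514) / 0.02570 = 0.4148 / 0.02570 = 16.14 h

16 h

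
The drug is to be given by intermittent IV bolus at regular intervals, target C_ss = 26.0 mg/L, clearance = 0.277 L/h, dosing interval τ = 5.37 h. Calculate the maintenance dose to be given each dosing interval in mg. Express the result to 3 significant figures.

38.7 mg

At steady state, Dose/τ = Css × CL.
Dose = Css × CL × τ = 26.0 × 0.2770 × 5.37 = 38.67 mg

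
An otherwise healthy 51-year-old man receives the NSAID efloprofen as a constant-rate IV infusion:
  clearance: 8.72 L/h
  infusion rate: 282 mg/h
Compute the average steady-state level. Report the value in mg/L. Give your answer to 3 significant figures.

32.3 mg/L

At steady state Css = R₀ / CL = 282 / 8.720 = 32.34 mg/L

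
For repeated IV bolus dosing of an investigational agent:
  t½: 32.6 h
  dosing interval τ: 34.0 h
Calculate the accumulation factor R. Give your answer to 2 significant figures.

k = ln2 / t½ = 0.693147 / 32.6 = 0.02126 h⁻¹
e^(−kτ) = e^(−0.02126 × 34.0) = 0.4854
Accumulation ratio R = 1 / (1 − e^(−kτ)) = 1 / (1 − 0.4854) = 1.943

1.9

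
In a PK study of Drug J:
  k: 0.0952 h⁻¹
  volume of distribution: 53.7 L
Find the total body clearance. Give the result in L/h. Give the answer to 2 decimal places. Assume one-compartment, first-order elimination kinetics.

CL = k × Vd = 0.0952 × 53.7 = 5.112 L/h

5.11 L/h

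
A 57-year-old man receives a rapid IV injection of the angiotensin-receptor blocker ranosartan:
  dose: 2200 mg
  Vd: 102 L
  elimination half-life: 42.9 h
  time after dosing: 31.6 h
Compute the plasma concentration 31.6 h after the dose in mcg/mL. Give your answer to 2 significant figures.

13 mcg/mL

C₀ = Dose / Vd = 2200 / 102 = 21.57 mg/L
k = ln2 / t½ = 0.693147 / 42.9 = 0.01616 h⁻¹
C = C₀ · e^(−k·t) = 21.57 × e^(−0.01616 × 31.6)
  = 21.57 × 0.6001 = 12.94 mg/L
(12.94 mg/L = 12.94 mcg/mL)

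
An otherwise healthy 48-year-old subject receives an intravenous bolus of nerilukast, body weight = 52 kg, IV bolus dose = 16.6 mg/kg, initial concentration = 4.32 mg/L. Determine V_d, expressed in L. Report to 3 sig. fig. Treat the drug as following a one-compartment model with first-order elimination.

Dose = 16.6 × 52 = 863.2 mg
Vd = Dose / C₀ = 863.2 / 4.32 = 199.8 L

200 L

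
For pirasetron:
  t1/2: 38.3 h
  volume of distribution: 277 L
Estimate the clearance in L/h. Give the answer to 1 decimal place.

k = ln2 / t½ = 0.693147 / 38.3 = 0.01810 h⁻¹
CL = k × Vd = 0.01810 × 277 = 5.014 L/h

5.0 L/h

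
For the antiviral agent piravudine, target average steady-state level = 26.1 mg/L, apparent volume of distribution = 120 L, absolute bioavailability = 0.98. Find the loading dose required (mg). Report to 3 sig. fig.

LD = Css × Vd / F = 26.1 × 120 / 0.98 = 3196 mg

3200 mg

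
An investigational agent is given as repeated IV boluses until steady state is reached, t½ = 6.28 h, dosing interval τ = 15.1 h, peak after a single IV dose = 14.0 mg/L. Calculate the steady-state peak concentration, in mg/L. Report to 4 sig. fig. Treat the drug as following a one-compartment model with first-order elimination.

k = ln2 / t½ = 0.693147 / 6.28 = 0.1104 h⁻¹
e^(−kτ) = e^(−0.1104 × 15.1) = 0.1888
Accumulation ratio R = 1 / (1 − e^(−kτ)) = 1 / (1 − 0.1888) = 1.233
Steady-state peak = C₀ × R = 14.0 × 1.233 = 17.26 mg/L

17.26 mg/L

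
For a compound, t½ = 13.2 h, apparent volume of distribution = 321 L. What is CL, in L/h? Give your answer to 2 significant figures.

17 L/h

k = ln2 / t½ = 0.693147 / 13.2 = 0.05251 h⁻¹
CL = k × Vd = 0.05251 × 321 = 16.86 L/h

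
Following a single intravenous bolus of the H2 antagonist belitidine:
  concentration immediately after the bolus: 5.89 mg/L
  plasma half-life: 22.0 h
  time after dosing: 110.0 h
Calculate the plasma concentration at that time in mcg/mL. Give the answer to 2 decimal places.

0.18 mcg/mL

k = ln2 / t½ = 0.693147 / 22.0 = 0.03151 h⁻¹
t / t½ = 110.0 / 22.0 = 5 half-lives
C = C₀ × (1/2)^5 = 5.890 × 0.03125 = 0.1841 mg/L
(0.1841 mg/L = 0.1841 mcg/mL)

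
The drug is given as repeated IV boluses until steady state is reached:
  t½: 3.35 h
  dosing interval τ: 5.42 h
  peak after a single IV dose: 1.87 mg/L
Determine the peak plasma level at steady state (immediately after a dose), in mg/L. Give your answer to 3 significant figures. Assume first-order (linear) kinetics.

2.77 mg/L

k = ln2 / t½ = 0.693147 / 3.35 = 0.2069 h⁻¹
e^(−kτ) = e^(−0.2069 × 5.42) = 0.3258
Accumulation ratio R = 1 / (1 − e^(−kτ)) = 1 / (1 − 0.3258) = 1.483
Steady-state peak = C₀ × R = 1.87 × 1.483 = 2.773 mg/L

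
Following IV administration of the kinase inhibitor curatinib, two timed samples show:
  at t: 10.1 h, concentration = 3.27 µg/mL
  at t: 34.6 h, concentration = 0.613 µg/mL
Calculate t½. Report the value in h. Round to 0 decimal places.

k = ln(C₁/C₂) / (t₂ − t₁) = ln(3.27/0.613) / (34.6 − 10.1)
  = 1.674 / 24.50 = 0.06833 h⁻¹
t½ = ln2 / k = 0.693147 / 0.06833 = 10.14 h

10 h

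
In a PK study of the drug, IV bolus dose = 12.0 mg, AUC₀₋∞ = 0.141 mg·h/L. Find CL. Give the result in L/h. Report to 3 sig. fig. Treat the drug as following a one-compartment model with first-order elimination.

CL = Dose / AUC = 12.0 / 0.141 = 85.11 L/h

85.1 L/h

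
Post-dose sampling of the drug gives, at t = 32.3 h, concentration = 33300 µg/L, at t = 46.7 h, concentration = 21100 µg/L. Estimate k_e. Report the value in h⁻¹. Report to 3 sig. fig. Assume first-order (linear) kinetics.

k = ln(C₁/C₂) / (t₂ − t₁) = ln(33300/21100) / (46.7 − 32.3)
  = 0.4563 / 14.40 = 0.03169 h⁻¹

0.0317 h⁻¹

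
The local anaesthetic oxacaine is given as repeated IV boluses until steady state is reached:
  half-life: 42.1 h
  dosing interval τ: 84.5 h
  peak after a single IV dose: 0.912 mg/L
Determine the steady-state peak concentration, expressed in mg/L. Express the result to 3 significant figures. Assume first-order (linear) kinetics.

k = ln2 / t½ = 0.693147 / 42.1 = 0.01646 h⁻¹
e^(−kτ) = e^(−0.01646 × 84.5) = 0.2489
Accumulation ratio R = 1 / (1 − e^(−kτ)) = 1 / (1 − 0.2489) = 1.331
Steady-state peak = C₀ × R = 0.912 × 1.331 = 1.214 mg/L

1.21 mg/L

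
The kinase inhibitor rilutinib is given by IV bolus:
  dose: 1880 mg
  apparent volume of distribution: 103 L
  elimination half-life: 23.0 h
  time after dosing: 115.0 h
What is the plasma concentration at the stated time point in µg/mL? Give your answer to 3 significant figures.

C₀ = Dose / Vd = 1880 / 103 = 18.25 mg/L
k = ln2 / t½ = 0.693147 / 23.0 = 0.03014 h⁻¹
t / t½ = 115.0 / 23.0 = 5 half-lives
C = C₀ × (1/2)^5 = 18.25 × 0.03125 = 0.5703 mg/L
(0.5703 mg/L = 0.5703 µg/mL)

0.570 µg/mL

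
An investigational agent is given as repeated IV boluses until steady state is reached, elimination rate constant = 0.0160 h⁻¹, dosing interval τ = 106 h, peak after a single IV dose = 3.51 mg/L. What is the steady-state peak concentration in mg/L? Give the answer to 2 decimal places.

e^(−kτ) = e^(−0.01600 × 106) = 0.1834
Accumulation ratio R = 1 / (1 − e^(−kτ)) = 1 / (1 − 0.1834) = 1.225
Steady-state peak = C₀ × R = 3.51 × 1.225 = 4.300 mg/L

4.30 mg/L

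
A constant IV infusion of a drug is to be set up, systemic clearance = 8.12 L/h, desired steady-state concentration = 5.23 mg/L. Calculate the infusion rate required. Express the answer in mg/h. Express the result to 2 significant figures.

42 mg/h

At steady state, infusion rate R₀ = Css × CL = 5.23 × 8.120 = 42.47 mg/h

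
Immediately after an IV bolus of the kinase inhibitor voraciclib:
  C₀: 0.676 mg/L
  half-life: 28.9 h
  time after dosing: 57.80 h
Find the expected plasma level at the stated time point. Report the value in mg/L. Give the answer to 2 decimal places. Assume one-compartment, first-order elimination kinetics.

0.17 mg/L

k = ln2 / t½ = 0.693147 / 28.9 = 0.02398 h⁻¹
t / t½ = 57.80 / 28.9 = 2 half-lives
C = C₀ × (1/2)^2 = 0.6760 × 0.2500 = 0.1690 mg/L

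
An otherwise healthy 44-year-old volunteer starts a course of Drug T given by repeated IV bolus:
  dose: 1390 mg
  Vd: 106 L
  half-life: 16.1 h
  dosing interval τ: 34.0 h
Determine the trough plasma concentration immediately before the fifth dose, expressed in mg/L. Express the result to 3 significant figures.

3.94 mg/L

C₀ per dose = Dose / Vd = 1390 / 106 = 13.11 mg/L
k = ln2 / t½ = 0.693147 / 16.1 = 0.04305 h⁻¹
Fraction remaining after one interval: r = e^(−kτ) = e^(−0.04305 × 34.0) = 0.2314
Before dose 5, 4 doses have been given (aged 1τ, 2τ, 3τ, 4τ).
C_trough = C₀ × (r + r² + … + r^4) = C₀ × r(1−r^4)/(1−r)
        = 13.11 × 0.2314 × (1 − 0.002867) / (1 − 0.2314) = 3.936 mg/L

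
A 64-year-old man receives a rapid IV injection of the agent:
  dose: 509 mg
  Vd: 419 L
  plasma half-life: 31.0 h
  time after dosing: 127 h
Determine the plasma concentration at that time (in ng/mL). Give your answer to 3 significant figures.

C₀ = Dose / Vd = 509.0 / 419 = 1.215 mg/L
k = ln2 / t½ = 0.693147 / 31.0 = 0.02236 h⁻¹
C = C₀ · e^(−k·t) = 1.215 × e^(−0.02236 × 127)
  = 1.215 × 0.05844 = 0.07100 mg/L
Convert: 0.07100 mg/L × 1000 = 71.00 ng/mL

71.0 ng/mL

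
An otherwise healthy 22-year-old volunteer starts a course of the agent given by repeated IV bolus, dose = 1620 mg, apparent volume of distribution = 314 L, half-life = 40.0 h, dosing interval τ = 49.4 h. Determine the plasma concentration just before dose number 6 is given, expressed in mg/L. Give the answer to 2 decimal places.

C₀ per dose = Dose / Vd = 1620 / 314 = 5.159 mg/L
k = ln2 / t½ = 0.693147 / 40.0 = 0.01733 h⁻¹
Fraction remaining after one interval: r = e^(−kτ) = e^(−0.01733 × 49.4) = 0.4248
Before dose 6, 5 doses have been given (aged 1τ, 2τ, 3τ, 4τ, 5τ).
C_trough = C₀ × (r + r² + … + r^5) = C₀ × r(1−r^5)/(1−r)
        = 5.159 × 0.4248 × (1 − 0.01383) / (1 − 0.4248) = 3.757 mg/L

3.76 mg/L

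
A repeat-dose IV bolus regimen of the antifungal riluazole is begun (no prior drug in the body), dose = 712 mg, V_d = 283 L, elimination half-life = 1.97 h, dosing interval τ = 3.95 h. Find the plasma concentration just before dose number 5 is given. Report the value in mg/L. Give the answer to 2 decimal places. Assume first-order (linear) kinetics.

C₀ per dose = Dose / Vd = 712 / 283 = 2.516 mg/L
k = ln2 / t½ = 0.693147 / 1.97 = 0.3519 h⁻¹
Fraction remaining after one interval: r = e^(−kτ) = e^(−0.3519 × 3.95) = 0.2491
Before dose 5, 4 doses have been given (aged 1τ, 2τ, 3τ, 4τ).
C_trough = C₀ × (r + r² + … + r^4) = C₀ × r(1−r^4)/(1−r)
        = 2.516 × 0.2491 × (1 − 0.003850) / (1 − 0.2491) = 0.8314 mg/L

0.83 mg/L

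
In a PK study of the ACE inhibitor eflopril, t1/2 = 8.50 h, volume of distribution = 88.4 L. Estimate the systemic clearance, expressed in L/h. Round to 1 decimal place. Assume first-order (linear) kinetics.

k = ln2 / t½ = 0.693147 / 8.50 = 0.08155 h⁻¹
CL = k × Vd = 0.08155 × 88.4 = 7.209 L/h

7.2 L/h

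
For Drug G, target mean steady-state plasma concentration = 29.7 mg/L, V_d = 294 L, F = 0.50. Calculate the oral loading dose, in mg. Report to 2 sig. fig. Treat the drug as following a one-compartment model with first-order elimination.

17000 mg

LD = Css × Vd / F = 29.7 × 294 / 0.50 = 17460 mg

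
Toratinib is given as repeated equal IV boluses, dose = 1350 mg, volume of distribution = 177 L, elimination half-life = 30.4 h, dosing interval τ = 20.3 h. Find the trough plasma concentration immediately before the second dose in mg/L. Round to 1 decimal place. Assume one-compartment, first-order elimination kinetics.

C₀ per dose = Dose / Vd = 1350 / 177 = 7.627 mg/L
k = ln2 / t½ = 0.693147 / 30.4 = 0.02280 h⁻¹
Fraction remaining after one interval: r = e^(−kτ) = e^(−0.02280 × 20.3) = 0.6295
Before dose 2, 1 dose has been given (aged 1τ).
C_trough = C₀ × r = 7.627 × 0.6295 = 4.801 mg/L

4.8 mg/L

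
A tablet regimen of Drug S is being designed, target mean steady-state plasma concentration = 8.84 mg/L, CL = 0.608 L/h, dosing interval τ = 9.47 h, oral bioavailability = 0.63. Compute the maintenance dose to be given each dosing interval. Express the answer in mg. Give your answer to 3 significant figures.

80.8 mg

At steady state, F × (Dose/τ) = Css × CL.
Dose = Css × CL × τ / F = 8.84 × 0.6080 × 9.47 / 0.63 = 80.79 mg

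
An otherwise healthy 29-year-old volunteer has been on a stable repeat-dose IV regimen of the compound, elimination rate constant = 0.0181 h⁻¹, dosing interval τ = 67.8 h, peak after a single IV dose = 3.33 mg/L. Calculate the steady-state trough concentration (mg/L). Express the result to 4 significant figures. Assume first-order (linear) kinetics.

1.381 mg/L

e^(−kτ) = e^(−0.01810 × 67.8) = 0.2931
Accumulation ratio R = 1 / (1 − e^(−kτ)) = 1 / (1 − 0.2931) = 1.415
Steady-state trough = C₀ × R × e^(−kτ) = 3.33 × 1.415 × 0.2931 = 1.381 mg/L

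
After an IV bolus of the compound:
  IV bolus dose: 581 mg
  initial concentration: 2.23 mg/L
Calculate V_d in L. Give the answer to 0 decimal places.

261 L

Vd = Dose / C₀ = 581.0 / 2.23 = 260.5 L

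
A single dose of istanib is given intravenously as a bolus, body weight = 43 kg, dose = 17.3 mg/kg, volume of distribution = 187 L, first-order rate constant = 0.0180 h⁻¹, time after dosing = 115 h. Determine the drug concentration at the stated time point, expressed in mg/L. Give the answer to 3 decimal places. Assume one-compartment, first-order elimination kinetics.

0.502 mg/L

Total dose = 17.3 × 43 = 743.9 mg
C₀ = Dose / Vd = 743.9 / 187 = 3.978 mg/L
C = C₀ · e^(−k·t) = 3.978 × e^(−0.01800 × 115)
  = 3.978 × 0.1262 = 0.5020 mg/L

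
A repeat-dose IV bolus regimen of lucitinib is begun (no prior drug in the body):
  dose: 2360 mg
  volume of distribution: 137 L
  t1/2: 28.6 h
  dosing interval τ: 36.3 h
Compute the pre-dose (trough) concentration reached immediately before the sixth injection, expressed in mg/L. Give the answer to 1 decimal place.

C₀ per dose = Dose / Vd = 2360 / 137 = 17.23 mg/L
k = ln2 / t½ = 0.693147 / 28.6 = 0.02424 h⁻¹
Fraction remaining after one interval: r = e^(−kτ) = e^(−0.02424 × 36.3) = 0.4148
Before dose 6, 5 doses have been given (aged 1τ, 2τ, 3τ, 4τ, 5τ).
C_trough = C₀ × (r + r² + … + r^5) = C₀ × r(1−r^5)/(1−r)
        = 17.23 × 0.4148 × (1 − 0.01228) / (1 − 0.4148) = 12.06 mg/L

12.1 mg/L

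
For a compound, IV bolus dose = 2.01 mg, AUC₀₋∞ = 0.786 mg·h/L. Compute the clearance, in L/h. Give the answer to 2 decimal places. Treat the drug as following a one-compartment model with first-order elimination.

2.56 L/h

CL = Dose / AUC = 2.01 / 0.786 = 2.557 L/h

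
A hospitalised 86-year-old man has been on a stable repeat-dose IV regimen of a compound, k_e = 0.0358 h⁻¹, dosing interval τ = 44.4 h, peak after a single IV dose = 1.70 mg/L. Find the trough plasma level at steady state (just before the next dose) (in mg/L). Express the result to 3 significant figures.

0.436 mg/L

e^(−kτ) = e^(−0.03580 × 44.4) = 0.2040
Accumulation ratio R = 1 / (1 − e^(−kτ)) = 1 / (1 − 0.2040) = 1.256
Steady-state trough = C₀ × R × e^(−kτ) = 1.70 × 1.256 × 0.2040 = 0.4356 mg/L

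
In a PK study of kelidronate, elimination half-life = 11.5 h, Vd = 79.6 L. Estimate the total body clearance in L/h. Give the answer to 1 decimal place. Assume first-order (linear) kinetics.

k = ln2 / t½ = 0.693147 / 11.5 = 0.06027 h⁻¹
CL = k × Vd = 0.06027 × 79.6 = 4.797 L/h

4.8 L/h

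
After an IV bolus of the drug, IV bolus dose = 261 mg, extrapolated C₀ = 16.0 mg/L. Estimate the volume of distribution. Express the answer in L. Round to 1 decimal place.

16.3 L

Vd = Dose / C₀ = 261.0 / 16.0 = 16.31 L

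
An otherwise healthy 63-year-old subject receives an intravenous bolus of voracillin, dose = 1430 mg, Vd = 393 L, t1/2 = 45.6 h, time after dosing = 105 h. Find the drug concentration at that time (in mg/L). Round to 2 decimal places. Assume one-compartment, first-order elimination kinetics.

0.74 mg/L

C₀ = Dose / Vd = 1430 / 393 = 3.639 mg/L
k = ln2 / t½ = 0.693147 / 45.6 = 0.01520 h⁻¹
C = C₀ · e^(−k·t) = 3.639 × e^(−0.01520 × 105)
  = 3.639 × 0.2027 = 0.7376 mg/L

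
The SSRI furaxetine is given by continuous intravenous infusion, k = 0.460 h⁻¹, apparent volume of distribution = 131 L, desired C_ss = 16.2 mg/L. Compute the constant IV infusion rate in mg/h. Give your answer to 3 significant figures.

CL = k × Vd = 0.4600 × 131 = 60.26 L/h
At steady state, infusion rate R₀ = Css × CL = 16.2 × 60.26 = 976.2 mg/h

976 mg/h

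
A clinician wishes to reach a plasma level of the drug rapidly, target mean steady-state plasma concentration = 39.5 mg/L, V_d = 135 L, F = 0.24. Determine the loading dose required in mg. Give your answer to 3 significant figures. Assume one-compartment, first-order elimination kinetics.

LD = Css × Vd / F = 39.5 × 135 / 0.24 = 22220 mg

22200 mg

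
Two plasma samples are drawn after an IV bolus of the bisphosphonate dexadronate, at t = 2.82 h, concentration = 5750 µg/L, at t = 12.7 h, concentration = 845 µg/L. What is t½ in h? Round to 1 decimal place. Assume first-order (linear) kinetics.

k = ln(C₁/C₂) / (t₂ − t₁) = ln(5750/845) / (12.7 − 2.82)
  = 1.918 / 9.880 = 0.1941 h⁻¹
t½ = ln2 / k = 0.693147 / 0.1941 = 3.571 h

3.6 h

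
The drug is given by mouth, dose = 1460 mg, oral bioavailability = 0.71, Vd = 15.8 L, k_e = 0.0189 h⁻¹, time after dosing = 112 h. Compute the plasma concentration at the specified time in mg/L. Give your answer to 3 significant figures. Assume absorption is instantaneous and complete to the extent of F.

Amount reaching circulation = F × Dose = 0.71 × 1460 = 1037 mg
C₀ = F·Dose / Vd = 1037 / 15.8 = 65.63 mg/L
C = C₀ · e^(−k·t) = 65.63 × e^(−0.01890 × 112)
  = 65.63 × 0.1204 = 7.902 mg/L

7.90 mg/L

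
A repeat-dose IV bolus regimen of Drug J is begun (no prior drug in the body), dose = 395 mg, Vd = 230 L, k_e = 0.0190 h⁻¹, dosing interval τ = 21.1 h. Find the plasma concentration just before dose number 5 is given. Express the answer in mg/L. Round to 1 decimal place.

2.8 mg/L

C₀ per dose = Dose / Vd = 395 / 230 = 1.717 mg/L
Fraction remaining after one interval: r = e^(−kτ) = e^(−0.01900 × 21.1) = 0.6697
Before dose 5, 4 doses have been given (aged 1τ, 2τ, 3τ, 4τ).
C_trough = C₀ × (r + r² + … + r^4) = C₀ × r(1−r^4)/(1−r)
        = 1.717 × 0.6697 × (1 − 0.2012) / (1 − 0.6697) = 2.781 mg/L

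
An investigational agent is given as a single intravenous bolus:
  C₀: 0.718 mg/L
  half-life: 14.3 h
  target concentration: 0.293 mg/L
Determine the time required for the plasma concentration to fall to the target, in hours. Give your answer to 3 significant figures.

18.5 h

k = ln2 / t½ = 0.693147 / 14.3 = 0.04847 h⁻¹
t = ln(C₀ / C) / k = ln(0.7180 / 0.293) / 0.04847
  = ln(2.451) / 0.04847 = 0.8965 / 0.04847 = 18.50 h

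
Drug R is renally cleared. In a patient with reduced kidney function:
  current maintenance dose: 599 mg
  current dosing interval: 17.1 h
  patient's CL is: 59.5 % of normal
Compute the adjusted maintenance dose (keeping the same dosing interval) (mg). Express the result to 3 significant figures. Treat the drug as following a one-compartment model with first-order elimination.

356 mg

To keep the same average steady-state level, dosing rate must scale with clearance.
CL ratio = 59.5 / 100 = 0.5950
New dose (same interval) = 599 × 0.5950 = 356.4 mg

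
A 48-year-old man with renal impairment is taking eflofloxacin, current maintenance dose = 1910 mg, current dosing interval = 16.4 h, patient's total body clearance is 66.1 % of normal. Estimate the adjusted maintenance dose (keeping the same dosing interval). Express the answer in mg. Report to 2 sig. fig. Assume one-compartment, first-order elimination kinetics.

1300 mg

To keep the same average steady-state level, dosing rate must scale with clearance.
CL ratio = 66.1 / 100 = 0.6610
New dose (same interval) = 1910 × 0.6610 = 1263 mg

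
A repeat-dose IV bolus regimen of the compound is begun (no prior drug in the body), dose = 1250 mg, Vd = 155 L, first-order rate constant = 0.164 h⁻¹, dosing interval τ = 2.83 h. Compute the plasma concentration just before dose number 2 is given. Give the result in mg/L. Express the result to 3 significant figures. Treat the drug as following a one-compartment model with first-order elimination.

5.07 mg/L

C₀ per dose = Dose / Vd = 1250 / 155 = 8.065 mg/L
Fraction remaining after one interval: r = e^(−kτ) = e^(−0.1640 × 2.83) = 0.6287
Before dose 2, 1 dose has been given (aged 1τ).
C_trough = C₀ × r = 8.065 × 0.6287 = 5.070 mg/L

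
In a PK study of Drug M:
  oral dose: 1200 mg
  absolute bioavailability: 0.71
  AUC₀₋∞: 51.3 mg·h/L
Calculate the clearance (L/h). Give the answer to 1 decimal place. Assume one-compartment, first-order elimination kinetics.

16.6 L/h

CL = F·Dose / AUC = 0.71 × 1200 / 51.3 = 16.61 L/h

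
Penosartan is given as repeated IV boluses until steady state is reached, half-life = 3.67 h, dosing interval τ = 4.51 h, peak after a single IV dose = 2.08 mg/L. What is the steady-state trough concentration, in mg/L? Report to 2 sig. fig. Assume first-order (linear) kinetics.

1.5 mg/L

k = ln2 / t½ = 0.693147 / 3.67 = 0.1889 h⁻¹
e^(−kτ) = e^(−0.1889 × 4.51) = 0.4266
Accumulation ratio R = 1 / (1 − e^(−kτ)) = 1 / (1 − 0.4266) = 1.744
Steady-state trough = C₀ × R × e^(−kτ) = 2.08 × 1.744 × 0.4266 = 1.548 mg/L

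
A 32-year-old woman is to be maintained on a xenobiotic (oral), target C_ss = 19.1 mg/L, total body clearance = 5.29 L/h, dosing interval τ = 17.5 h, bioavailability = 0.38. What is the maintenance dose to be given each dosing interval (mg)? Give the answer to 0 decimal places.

4653 mg

At steady state, F × (Dose/τ) = Css × CL.
Dose = Css × CL × τ / F = 19.1 × 5.290 × 17.5 / 0.38 = 4653 mg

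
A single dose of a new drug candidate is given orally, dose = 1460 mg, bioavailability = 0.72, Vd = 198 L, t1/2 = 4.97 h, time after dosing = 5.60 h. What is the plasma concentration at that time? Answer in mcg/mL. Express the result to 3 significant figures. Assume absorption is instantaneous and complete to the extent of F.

2.43 mcg/mL

Amount reaching circulation = F × Dose = 0.72 × 1460 = 1051 mg
C₀ = F·Dose / Vd = 1051 / 198 = 5.308 mg/L
k = ln2 / t½ = 0.693147 / 4.97 = 0.1395 h⁻¹
C = C₀ · e^(−k·t) = 5.308 × e^(−0.1395 × 5.60)
  = 5.308 × 0.4579 = 2.431 mg/L
(2.431 mg/L = 2.431 mcg/mL)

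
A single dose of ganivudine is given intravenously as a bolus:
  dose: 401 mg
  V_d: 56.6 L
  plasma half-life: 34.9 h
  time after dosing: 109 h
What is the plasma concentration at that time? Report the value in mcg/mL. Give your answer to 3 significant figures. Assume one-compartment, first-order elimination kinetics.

C₀ = Dose / Vd = 401.0 / 56.6 = 7.085 mg/L
k = ln2 / t½ = 0.693147 / 34.9 = 0.01986 h⁻¹
C = C₀ · e^(−k·t) = 7.085 × e^(−0.01986 × 109)
  = 7.085 × 0.1148 = 0.8134 mg/L
(0.8134 mg/L = 0.8134 mcg/mL)

0.813 mcg/mL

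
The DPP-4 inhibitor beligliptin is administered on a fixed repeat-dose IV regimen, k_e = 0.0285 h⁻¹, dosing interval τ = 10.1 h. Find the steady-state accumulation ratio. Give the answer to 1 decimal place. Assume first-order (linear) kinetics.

e^(−kτ) = e^(−0.02850 × 10.1) = 0.7499
Accumulation ratio R = 1 / (1 − e^(−kτ)) = 1 / (1 − 0.7499) = 3.998

4.0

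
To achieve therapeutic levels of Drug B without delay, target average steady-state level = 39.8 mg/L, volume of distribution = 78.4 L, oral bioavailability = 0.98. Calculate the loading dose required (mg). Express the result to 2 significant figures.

LD = Css × Vd / F = 39.8 × 78.4 / 0.98 = 3184 mg

3200 mg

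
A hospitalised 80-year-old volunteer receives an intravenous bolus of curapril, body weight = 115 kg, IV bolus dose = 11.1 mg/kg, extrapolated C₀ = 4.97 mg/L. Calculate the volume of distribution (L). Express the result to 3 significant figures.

Dose = 11.1 × 115 = 1277 mg
Vd = Dose / C₀ = 1277 / 4.97 = 256.9 L

257 L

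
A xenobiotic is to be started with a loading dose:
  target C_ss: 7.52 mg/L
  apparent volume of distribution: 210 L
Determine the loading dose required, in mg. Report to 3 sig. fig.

LD = Css × Vd = 7.52 × 210 = 1579 mg

1580 mg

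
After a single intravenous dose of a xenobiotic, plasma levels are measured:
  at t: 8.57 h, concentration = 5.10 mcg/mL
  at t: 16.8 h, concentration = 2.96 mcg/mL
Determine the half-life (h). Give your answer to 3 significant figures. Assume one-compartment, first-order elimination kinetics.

k = ln(C₁/C₂) / (t₂ − t₁) = ln(5.10/2.96) / (16.8 − 8.57)
  = 0.5441 / 8.230 = 0.06611 h⁻¹
t½ = ln2 / k = 0.693147 / 0.06611 = 10.48 h

10.5 h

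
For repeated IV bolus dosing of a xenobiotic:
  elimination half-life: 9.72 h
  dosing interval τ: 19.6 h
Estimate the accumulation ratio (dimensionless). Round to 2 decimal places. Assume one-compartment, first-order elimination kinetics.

1.33

k = ln2 / t½ = 0.693147 / 9.72 = 0.07131 h⁻¹
e^(−kτ) = e^(−0.07131 × 19.6) = 0.2472
Accumulation ratio R = 1 / (1 − e^(−kτ)) = 1 / (1 − 0.2472) = 1.328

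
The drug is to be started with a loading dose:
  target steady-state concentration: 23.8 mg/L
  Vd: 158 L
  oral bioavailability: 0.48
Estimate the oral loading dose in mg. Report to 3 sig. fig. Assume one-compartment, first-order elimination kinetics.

LD = Css × Vd / F = 23.8 × 158 / 0.48 = 7834 mg

7830 mg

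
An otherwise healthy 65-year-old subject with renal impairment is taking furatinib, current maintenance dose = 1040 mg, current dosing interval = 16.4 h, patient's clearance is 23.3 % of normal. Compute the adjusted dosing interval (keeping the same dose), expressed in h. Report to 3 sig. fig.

70.4 h

To keep the same average steady-state level, dosing rate must scale with clearance.
CL ratio = 23.3 / 100 = 0.2330
New interval (same dose) = 16.4 / 0.2330 = 70.39 h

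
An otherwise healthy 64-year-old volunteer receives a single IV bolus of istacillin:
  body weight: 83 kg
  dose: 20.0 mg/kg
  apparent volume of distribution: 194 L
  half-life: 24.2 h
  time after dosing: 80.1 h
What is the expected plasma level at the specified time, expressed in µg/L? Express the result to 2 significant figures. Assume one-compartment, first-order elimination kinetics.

Total dose = 20.0 × 83 = 1660 mg
C₀ = Dose / Vd = 1660 / 194 = 8.557 mg/L
k = ln2 / t½ = 0.693147 / 24.2 = 0.02864 h⁻¹
C = C₀ · e^(−k·t) = 8.557 × e^(−0.02864 × 80.1)
  = 8.557 × 0.1009 = 0.8634 mg/L
Convert: 0.8634 mg/L × 1000 = 863.4 µg/L

860 µg/L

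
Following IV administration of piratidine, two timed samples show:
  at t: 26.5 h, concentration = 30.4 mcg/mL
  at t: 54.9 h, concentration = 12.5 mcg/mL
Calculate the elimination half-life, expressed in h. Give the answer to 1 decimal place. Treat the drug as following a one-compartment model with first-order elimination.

k = ln(C₁/C₂) / (t₂ − t₁) = ln(30.4/12.5) / (54.9 − 26.5)
  = 0.8887 / 28.40 = 0.03129 h⁻¹
t½ = ln2 / k = 0.693147 / 0.03129 = 22.15 h

22.2 h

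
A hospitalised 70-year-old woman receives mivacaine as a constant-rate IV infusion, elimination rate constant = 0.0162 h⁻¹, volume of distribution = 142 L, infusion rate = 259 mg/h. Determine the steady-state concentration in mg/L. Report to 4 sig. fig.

CL = k × Vd = 0.01620 × 142 = 2.300 L/h
At steady state Css = R₀ / CL = 259 / 2.300 = 112.6 mg/L

112.6 mg/L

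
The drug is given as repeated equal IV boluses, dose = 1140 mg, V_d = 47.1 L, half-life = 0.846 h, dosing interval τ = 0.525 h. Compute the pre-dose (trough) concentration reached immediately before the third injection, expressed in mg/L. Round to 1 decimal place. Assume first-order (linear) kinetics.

C₀ per dose = Dose / Vd = 1140 / 47.1 = 24.20 mg/L
k = ln2 / t½ = 0.693147 / 0.846 = 0.8193 h⁻¹
Fraction remaining after one interval: r = e^(−kτ) = e^(−0.8193 × 0.525) = 0.6504
Before dose 3, 2 doses have been given (aged 1τ, 2τ).
C_trough = C₀ × (r + r²) = 24.20 × (0.6504 + 0.4230) = 25.98 mg/L

26.0 mg/L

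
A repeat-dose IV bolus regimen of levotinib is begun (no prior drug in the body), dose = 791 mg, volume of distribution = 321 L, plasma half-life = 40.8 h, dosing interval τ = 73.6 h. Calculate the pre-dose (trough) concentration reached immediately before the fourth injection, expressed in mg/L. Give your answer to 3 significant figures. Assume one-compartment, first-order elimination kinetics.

C₀ per dose = Dose / Vd = 791 / 321 = 2.464 mg/L
k = ln2 / t½ = 0.693147 / 40.8 = 0.01699 h⁻¹
Fraction remaining after one interval: r = e^(−kτ) = e^(−0.01699 × 73.6) = 0.2864
Before dose 4, 3 doses have been given (aged 1τ, 2τ, 3τ).
C_trough = C₀ × (r + r² + … + r^3) = C₀ × r(1−r^3)/(1−r)
        = 2.464 × 0.2864 × (1 − 0.02349) / (1 − 0.2864) = 0.9657 mg/L

0.966 mg/L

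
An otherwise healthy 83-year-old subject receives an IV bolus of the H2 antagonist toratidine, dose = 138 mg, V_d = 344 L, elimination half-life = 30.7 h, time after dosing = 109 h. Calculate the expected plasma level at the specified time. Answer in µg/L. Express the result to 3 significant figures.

34.2 µg/L

C₀ = Dose / Vd = 138.0 / 344 = 0.4012 mg/L
k = ln2 / t½ = 0.693147 / 30.7 = 0.02258 h⁻¹
C = C₀ · e^(−k·t) = 0.4012 × e^(−0.02258 × 109)
  = 0.4012 × 0.08533 = 0.03423 mg/L
Convert: 0.03423 mg/L × 1000 = 34.23 µg/L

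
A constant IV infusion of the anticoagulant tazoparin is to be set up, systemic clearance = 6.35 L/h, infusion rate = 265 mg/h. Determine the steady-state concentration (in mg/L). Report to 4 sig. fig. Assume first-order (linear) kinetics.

41.73 mg/L

At steady state Css = R₀ / CL = 265 / 6.350 = 41.73 mg/L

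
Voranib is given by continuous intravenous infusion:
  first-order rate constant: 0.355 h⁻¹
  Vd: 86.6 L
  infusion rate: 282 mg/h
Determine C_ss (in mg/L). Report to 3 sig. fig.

CL = k × Vd = 0.3550 × 86.6 = 30.74 L/h
At steady state Css = R₀ / CL = 282 / 30.74 = 9.174 mg/L

9.17 mg/L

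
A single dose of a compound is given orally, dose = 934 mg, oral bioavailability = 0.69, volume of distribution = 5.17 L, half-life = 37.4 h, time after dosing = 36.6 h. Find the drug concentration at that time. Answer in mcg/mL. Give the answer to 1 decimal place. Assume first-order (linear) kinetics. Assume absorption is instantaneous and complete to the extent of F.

Amount reaching circulation = F × Dose = 0.69 × 934.0 = 644.5 mg
C₀ = F·Dose / Vd = 644.5 / 5.17 = 124.7 mg/L
k = ln2 / t½ = 0.693147 / 37.4 = 0.01853 h⁻¹
C = C₀ · e^(−k·t) = 124.7 × e^(−0.01853 × 36.6)
  = 124.7 × 0.5075 = 63.29 mg/L
(63.29 mg/L = 63.29 mcg/mL)

63.3 mcg/mL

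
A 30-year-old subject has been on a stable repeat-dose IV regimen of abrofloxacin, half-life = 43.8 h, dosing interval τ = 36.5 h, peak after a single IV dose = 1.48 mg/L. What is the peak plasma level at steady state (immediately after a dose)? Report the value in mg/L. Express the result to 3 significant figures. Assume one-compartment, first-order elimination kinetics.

k = ln2 / t½ = 0.693147 / 43.8 = 0.01583 h⁻¹
e^(−kτ) = e^(−0.01583 × 36.5) = 0.5611
Accumulation ratio R = 1 / (1 − e^(−kτ)) = 1 / (1 − 0.5611) = 2.278
Steady-state peak = C₀ × R = 1.48 × 2.278 = 3.371 mg/L

3.37 mg/L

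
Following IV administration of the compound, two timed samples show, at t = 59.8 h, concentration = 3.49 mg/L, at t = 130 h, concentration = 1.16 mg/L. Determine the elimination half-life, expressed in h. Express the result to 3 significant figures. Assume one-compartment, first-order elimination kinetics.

k = ln(C₁/C₂) / (t₂ − t₁) = ln(3.49/1.16) / (130 − 59.8)
  = 1.101 / 70.20 = 0.01568 h⁻¹
t½ = ln2 / k = 0.693147 / 0.01568 = 44.21 h

44.2 h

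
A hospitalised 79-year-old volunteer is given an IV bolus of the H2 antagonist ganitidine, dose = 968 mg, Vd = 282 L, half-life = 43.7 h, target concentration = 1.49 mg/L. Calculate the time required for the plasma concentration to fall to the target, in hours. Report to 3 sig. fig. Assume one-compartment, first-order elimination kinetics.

52.6 h

C₀ = Dose / Vd = 968.0 / 282 = 3.433 mg/L
k = ln2 / t½ = 0.693147 / 43.7 = 0.01586 h⁻¹
t = ln(C₀ / C) / k = ln(3.433 / 1.49) / 0.01586
  = ln(2.304) / 0.01586 = 0.8346 / 0.01586 = 52.62 h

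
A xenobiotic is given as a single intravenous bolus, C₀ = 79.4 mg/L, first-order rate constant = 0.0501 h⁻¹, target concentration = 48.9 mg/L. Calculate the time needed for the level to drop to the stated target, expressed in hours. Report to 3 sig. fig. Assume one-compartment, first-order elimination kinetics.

9.68 h

t = ln(C₀ / C) / k = ln(79.40 / 48.9) / 0.05010
  = ln(1.624) / 0.05010 = 0.4849 / 0.05010 = 9.679 h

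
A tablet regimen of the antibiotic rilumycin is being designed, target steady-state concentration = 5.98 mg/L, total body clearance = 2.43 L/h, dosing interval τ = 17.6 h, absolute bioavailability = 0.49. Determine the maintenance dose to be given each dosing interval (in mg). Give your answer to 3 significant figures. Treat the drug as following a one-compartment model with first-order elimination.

At steady state, F × (Dose/τ) = Css × CL.
Dose = Css × CL × τ / F = 5.98 × 2.430 × 17.6 / 0.49 = 521.9 mg

522 mg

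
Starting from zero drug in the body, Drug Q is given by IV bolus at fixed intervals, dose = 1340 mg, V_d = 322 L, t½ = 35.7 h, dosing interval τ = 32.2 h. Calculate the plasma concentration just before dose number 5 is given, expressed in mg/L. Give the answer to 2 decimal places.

C₀ per dose = Dose / Vd = 1340 / 322 = 4.161 mg/L
k = ln2 / t½ = 0.693147 / 35.7 = 0.01942 h⁻¹
Fraction remaining after one interval: r = e^(−kτ) = e^(−0.01942 × 32.2) = 0.5351
Before dose 5, 4 doses have been given (aged 1τ, 2τ, 3τ, 4τ).
C_trough = C₀ × (r + r² + … + r^4) = C₀ × r(1−r^4)/(1−r)
        = 4.161 × 0.5351 × (1 − 0.08199) / (1 − 0.5351) = 4.397 mg/L

4.40 mg/L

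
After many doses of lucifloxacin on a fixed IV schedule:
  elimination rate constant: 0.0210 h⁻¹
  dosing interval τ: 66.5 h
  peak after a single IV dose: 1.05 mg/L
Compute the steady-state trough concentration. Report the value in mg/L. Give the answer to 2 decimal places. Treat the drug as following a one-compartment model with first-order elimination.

e^(−kτ) = e^(−0.02100 × 66.5) = 0.2475
Accumulation ratio R = 1 / (1 − e^(−kτ)) = 1 / (1 − 0.2475) = 1.329
Steady-state trough = C₀ × R × e^(−kτ) = 1.05 × 1.329 × 0.2475 = 0.3454 mg/L

0.35 mg/L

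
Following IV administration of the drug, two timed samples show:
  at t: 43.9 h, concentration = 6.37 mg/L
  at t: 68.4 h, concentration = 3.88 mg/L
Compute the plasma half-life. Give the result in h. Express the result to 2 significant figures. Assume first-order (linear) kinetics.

k = ln(C₁/C₂) / (t₂ − t₁) = ln(6.37/3.88) / (68.4 − 43.9)
  = 0.4958 / 24.50 = 0.02024 h⁻¹
t½ = ln2 / k = 0.693147 / 0.02024 = 34.25 h

34 h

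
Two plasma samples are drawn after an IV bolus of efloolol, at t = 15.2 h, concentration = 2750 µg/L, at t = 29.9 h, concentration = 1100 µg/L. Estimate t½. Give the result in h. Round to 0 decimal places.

k = ln(C₁/C₂) / (t₂ − t₁) = ln(2750/1100) / (29.9 − 15.2)
  = 0.9163 / 14.70 = 0.06233 h⁻¹
t½ = ln2 / k = 0.693147 / 0.06233 = 11.12 h

11 h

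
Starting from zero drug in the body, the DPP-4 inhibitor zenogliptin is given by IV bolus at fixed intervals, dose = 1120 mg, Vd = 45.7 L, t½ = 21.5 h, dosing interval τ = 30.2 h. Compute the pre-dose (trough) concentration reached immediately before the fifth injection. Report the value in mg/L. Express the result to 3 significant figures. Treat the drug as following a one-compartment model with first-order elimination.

C₀ per dose = Dose / Vd = 1120 / 45.7 = 24.51 mg/L
k = ln2 / t½ = 0.693147 / 21.5 = 0.03224 h⁻¹
Fraction remaining after one interval: r = e^(−kτ) = e^(−0.03224 × 30.2) = 0.3777
Before dose 5, 4 doses have been given (aged 1τ, 2τ, 3τ, 4τ).
C_trough = C₀ × (r + r² + … + r^4) = C₀ × r(1−r^4)/(1−r)
        = 24.51 × 0.3777 × (1 − 0.02035) / (1 − 0.3777) = 14.57 mg/L

14.6 mg/L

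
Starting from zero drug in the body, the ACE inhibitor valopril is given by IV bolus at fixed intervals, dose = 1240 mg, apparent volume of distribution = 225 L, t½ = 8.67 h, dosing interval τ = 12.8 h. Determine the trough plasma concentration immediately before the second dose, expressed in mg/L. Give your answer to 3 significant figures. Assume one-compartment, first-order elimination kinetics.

1.98 mg/L

C₀ per dose = Dose / Vd = 1240 / 225 = 5.511 mg/L
k = ln2 / t½ = 0.693147 / 8.67 = 0.07995 h⁻¹
Fraction remaining after one interval: r = e^(−kτ) = e^(−0.07995 × 12.8) = 0.3594
Before dose 2, 1 dose has been given (aged 1τ).
C_trough = C₀ × r = 5.511 × 0.3594 = 1.981 mg/L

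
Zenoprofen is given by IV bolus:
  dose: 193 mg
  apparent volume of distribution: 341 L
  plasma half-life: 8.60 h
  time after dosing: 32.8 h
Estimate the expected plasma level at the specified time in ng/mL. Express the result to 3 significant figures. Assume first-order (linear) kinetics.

C₀ = Dose / Vd = 193.0 / 341 = 0.5660 mg/L
k = ln2 / t½ = 0.693147 / 8.60 = 0.08060 h⁻¹
C = C₀ · e^(−k·t) = 0.5660 × e^(−0.08060 × 32.8)
  = 0.5660 × 0.07110 = 0.04024 mg/L
Convert: 0.04024 mg/L × 1000 = 40.24 ng/mL

40.2 ng/mL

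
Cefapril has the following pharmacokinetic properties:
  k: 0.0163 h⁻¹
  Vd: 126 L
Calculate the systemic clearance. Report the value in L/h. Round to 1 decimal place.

2.1 L/h

CL = k × Vd = 0.0163 × 126 = 2.054 L/h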